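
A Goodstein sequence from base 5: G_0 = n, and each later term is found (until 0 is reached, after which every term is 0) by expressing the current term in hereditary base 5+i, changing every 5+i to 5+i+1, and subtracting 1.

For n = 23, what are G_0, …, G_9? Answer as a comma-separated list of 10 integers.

23, 26, 29, 32, 35, 37, 39, 41, 43, 45

G_0 = 23. HB_5(23) = 4·5 + 3. Bump = 27. G_1 = 26.
G_1 = 26. HB_6(26) = 4·6 + 2. Bump = 30. G_2 = 29.
G_2 = 29. HB_7(29) = 4·7 + 1. Bump = 33. G_3 = 32.
G_3 = 32. HB_8(32) = 4·8. Bump = 36. G_4 = 35.
G_4 = 35. HB_9(35) = 3·9 + 8. Bump = 38. G_5 = 37.
G_5 = 37. HB_10(37) = 3·10 + 7. Bump = 40. G_6 = 39.
G_6 = 39. HB_11(39) = 3·11 + 6. Bump = 42. G_7 = 41.
G_7 = 41. HB_12(41) = 3·12 + 5. Bump = 44. G_8 = 43.
G_8 = 43. HB_13(43) = 3·13 + 4. Bump = 46. G_9 = 45.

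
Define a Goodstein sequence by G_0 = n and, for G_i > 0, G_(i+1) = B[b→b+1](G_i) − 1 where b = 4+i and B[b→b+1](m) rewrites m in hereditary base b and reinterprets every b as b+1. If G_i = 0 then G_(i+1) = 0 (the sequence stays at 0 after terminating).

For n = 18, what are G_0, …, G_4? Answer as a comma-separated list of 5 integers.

18, 26, 36, 48, 53

18 —HB4→ 4^2 + 2 —bump→ 5^2 + 2 = 27 —(−1)→ 26
26 —HB5→ 5^2 + 1 —bump→ 6^2 + 1 = 37 —(−1)→ 36
36 —HB6→ 6^2 —bump→ 7^2 = 49 —(−1)→ 48
48 —HB7→ 6·7 + 6 —bump→ 6·8 + 6 = 54 —(−1)→ 53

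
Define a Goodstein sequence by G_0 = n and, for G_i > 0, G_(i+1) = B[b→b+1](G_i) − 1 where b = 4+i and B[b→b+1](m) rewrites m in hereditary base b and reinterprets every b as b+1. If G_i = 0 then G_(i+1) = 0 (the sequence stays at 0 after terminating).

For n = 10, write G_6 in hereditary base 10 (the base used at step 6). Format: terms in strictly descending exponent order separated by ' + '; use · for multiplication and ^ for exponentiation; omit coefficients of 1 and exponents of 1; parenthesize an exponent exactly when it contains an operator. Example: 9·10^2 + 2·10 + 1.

10 + 3

G_0 = 10. HB_4(10) = 2·4 + 2. Bump = 12. G_1 = 11.
G_1 = 11. HB_5(11) = 2·5 + 1. Bump = 13. G_2 = 12.
G_2 = 12. HB_6(12) = 2·6. Bump = 14. G_3 = 13.
G_3 = 13. HB_7(13) = 7 + 6. Bump = 14. G_4 = 13.
G_4 = 13. HB_8(13) = 8 + 5. Bump = 14. G_5 = 13.
G_5 = 13. HB_9(13) = 9 + 4. Bump = 14. G_6 = 13.
G_6 = 13. HB_10(13) = 10 + 3. Bump = 14. G_7 = 13.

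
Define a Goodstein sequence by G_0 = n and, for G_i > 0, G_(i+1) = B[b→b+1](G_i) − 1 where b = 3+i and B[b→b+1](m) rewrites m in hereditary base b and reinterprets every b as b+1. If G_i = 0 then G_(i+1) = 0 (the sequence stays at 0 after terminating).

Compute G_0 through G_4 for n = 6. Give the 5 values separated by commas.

6, 7, 7, 7, 7

G_0 = 6. HB_3(6) = 2·3. Bump = 8. G_1 = 7.
G_1 = 7. HB_4(7) = 4 + 3. Bump = 8. G_2 = 7.
G_2 = 7. HB_5(7) = 5 + 2. Bump = 8. G_3 = 7.
G_3 = 7. HB_6(7) = 6 + 1. Bump = 8. G_4 = 7.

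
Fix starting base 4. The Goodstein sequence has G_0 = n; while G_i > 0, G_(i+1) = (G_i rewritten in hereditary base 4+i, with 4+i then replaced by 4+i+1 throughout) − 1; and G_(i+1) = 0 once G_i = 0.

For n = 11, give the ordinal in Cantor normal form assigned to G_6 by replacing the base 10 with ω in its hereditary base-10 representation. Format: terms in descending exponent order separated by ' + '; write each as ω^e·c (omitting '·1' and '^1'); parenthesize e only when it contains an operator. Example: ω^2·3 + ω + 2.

ω + 5

G_0=11  [base 4] 2·4 + 3  →[4↦5]→  2·5 + 3 = 13  −1 ⇒ G_1=12
G_1=12  [base 5] 2·5 + 2  →[5↦6]→  2·6 + 2 = 14  −1 ⇒ G_2=13
G_2=13  [base 6] 2·6 + 1  →[6↦7]→  2·7 + 1 = 15  −1 ⇒ G_3=14
G_3=14  [base 7] 2·7  →[7↦8]→  2·8 = 16  −1 ⇒ G_4=15
G_4=15  [base 8] 8 + 7  →[8↦9]→  9 + 7 = 16  −1 ⇒ G_5=15
G_5=15  [base 9] 9 + 6  →[9↦10]→  10 + 6 = 16  −1 ⇒ G_6=15
G_6=15  [base 10] 10 + 5  →[10↦11]→  11 + 5 = 16  −1 ⇒ G_7=15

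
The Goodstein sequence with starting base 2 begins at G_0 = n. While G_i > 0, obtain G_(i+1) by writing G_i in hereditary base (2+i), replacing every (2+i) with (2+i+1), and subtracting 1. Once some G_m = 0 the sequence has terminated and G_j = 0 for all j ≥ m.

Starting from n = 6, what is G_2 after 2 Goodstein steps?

base 2: 6 = 2^2 + 2; at 3: 3^3 + 3 = 30; next = 29
base 3: 29 = 3^3 + 2; at 4: 4^4 + 2 = 258; next = 257
base 4: 257 = 4^4 + 1; at 5: 5^5 + 1 = 3126; next = 3125

257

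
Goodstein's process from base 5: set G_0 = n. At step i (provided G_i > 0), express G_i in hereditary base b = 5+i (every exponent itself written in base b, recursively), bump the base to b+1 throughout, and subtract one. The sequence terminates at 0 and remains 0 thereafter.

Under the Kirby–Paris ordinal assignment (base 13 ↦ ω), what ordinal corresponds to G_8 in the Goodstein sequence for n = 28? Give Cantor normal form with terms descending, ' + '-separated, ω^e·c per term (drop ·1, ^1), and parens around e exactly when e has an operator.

ω·8 + 4

28 —HB5→ 5^2 + 3 —bump→ 6^2 + 3 = 39 —(−1)→ 38
38 —HB6→ 6^2 + 2 —bump→ 7^2 + 2 = 51 —(−1)→ 50
50 —HB7→ 7^2 + 1 —bump→ 8^2 + 1 = 65 —(−1)→ 64
64 —HB8→ 8^2 —bump→ 9^2 = 81 —(−1)→ 80
80 —HB9→ 8·9 + 8 —bump→ 8·10 + 8 = 88 —(−1)→ 87
87 —HB10→ 8·10 + 7 —bump→ 8·11 + 7 = 95 —(−1)→ 94
94 —HB11→ 8·11 + 6 —bump→ 8·12 + 6 = 102 —(−1)→ 101
101 —HB12→ 8·12 + 5 —bump→ 8·13 + 5 = 109 —(−1)→ 108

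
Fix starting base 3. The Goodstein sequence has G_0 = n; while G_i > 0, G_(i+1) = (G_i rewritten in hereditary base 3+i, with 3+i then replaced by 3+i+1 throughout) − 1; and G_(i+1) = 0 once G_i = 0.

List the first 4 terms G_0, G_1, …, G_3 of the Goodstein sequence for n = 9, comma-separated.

9, 15, 17, 19

base 3: 9 = 3^2; at 4: 4^2 = 16; next = 15
base 4: 15 = 3·4 + 3; at 5: 3·5 + 3 = 18; next = 17
base 5: 17 = 3·5 + 2; at 6: 3·6 + 2 = 20; next = 19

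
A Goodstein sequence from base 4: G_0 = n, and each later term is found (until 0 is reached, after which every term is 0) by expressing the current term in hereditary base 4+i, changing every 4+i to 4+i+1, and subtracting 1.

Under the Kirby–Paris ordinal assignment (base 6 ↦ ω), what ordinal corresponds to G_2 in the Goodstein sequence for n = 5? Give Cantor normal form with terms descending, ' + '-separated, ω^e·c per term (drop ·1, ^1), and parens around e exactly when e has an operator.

G_0=5  [base 4] 4 + 1  →[4↦5]→  5 + 1 = 6  −1 ⇒ G_1=5
G_1=5  [base 5] 5  →[5↦6]→  6 = 6  −1 ⇒ G_2=5
G_2=5  [base 6] 5  →[6↦7]→  5 = 5  −1 ⇒ G_3=4

5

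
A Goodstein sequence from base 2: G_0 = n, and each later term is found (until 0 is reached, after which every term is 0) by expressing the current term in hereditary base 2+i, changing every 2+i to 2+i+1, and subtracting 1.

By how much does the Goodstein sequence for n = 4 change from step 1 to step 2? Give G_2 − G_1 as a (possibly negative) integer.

step 0: 4 = 2^2; sub 3 for 2: 3^3; = 27; G_1 = 27−1 = 26
step 1: 26 = 2·3^2 + 2·3 + 2; sub 4 for 3: 2·4^2 + 2·4 + 2; = 42; G_2 = 42−1 = 41

15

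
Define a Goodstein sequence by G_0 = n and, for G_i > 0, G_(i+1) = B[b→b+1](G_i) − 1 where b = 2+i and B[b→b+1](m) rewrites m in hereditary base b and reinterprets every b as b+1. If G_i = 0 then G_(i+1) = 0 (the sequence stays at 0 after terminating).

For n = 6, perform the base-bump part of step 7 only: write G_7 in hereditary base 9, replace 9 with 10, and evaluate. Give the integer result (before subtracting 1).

(0) 6|_2 = 2^2 + 2 ↦ 3^3 + 3|_3 = 30 ⇒ 29
(1) 29|_3 = 3^3 + 2 ↦ 4^4 + 2|_4 = 258 ⇒ 257
(2) 257|_4 = 4^4 + 1 ↦ 5^5 + 1|_5 = 3126 ⇒ 3125
(3) 3125|_5 = 5^5 ↦ 6^6|_6 = 46656 ⇒ 46655
(4) 46655|_6 = 5·6^5 + 5·6^4 + 5·6^3 + 5·6^2 + 5·6 + 5 ↦ 5·7^5 + 5·7^4 + 5·7^3 + 5·7^2 + 5·7 + 5|_7 = 98040 ⇒ 98039
(5) 98039|_7 = 5·7^5 + 5·7^4 + 5·7^3 + 5·7^2 + 5·7 + 4 ↦ 5·8^5 + 5·8^4 + 5·8^3 + 5·8^2 + 5·8 + 4|_8 = 187244 ⇒ 187243
(6) 187243|_8 = 5·8^5 + 5·8^4 + 5·8^3 + 5·8^2 + 5·8 + 3 ↦ 5·9^5 + 5·9^4 + 5·9^3 + 5·9^2 + 5·9 + 3|_9 = 332148 ⇒ 332147

555552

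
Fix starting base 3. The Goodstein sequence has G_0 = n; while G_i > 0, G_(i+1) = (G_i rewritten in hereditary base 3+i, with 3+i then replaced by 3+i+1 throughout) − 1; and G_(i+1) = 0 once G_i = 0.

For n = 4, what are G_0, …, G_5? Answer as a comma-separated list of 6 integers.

G_0 = 4. HB_3(4) = 3 + 1. Bump = 5. G_1 = 4.
G_1 = 4. HB_4(4) = 4. Bump = 5. G_2 = 4.
G_2 = 4. HB_5(4) = 4. Bump = 4. G_3 = 3.
G_3 = 3. HB_6(3) = 3. Bump = 3. G_4 = 2.
G_4 = 2. HB_7(2) = 2. Bump = 2. G_5 = 1.

4, 4, 4, 3, 2, 1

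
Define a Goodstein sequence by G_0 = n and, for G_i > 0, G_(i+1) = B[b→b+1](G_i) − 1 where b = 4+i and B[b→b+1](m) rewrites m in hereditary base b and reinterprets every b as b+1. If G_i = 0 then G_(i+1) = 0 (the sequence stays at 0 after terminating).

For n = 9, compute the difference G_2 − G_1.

G_0 = 9. HB_4(9) = 2·4 + 1. Bump = 11. G_1 = 10.
G_1 = 10. HB_5(10) = 2·5. Bump = 12. G_2 = 11.

1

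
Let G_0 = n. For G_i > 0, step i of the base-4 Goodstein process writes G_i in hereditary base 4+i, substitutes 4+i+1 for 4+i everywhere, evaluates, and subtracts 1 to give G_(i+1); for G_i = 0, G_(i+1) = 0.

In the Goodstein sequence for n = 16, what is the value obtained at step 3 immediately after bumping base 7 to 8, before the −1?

16 —HB4→ 4^2 —bump→ 5^2 = 25 —(−1)→ 24
24 —HB5→ 4·5 + 4 —bump→ 4·6 + 4 = 28 —(−1)→ 27
27 —HB6→ 4·6 + 3 —bump→ 4·7 + 3 = 31 —(−1)→ 30
30 —HB7→ 4·7 + 2 —bump→ 4·8 + 2 = 34 —(−1)→ 33

34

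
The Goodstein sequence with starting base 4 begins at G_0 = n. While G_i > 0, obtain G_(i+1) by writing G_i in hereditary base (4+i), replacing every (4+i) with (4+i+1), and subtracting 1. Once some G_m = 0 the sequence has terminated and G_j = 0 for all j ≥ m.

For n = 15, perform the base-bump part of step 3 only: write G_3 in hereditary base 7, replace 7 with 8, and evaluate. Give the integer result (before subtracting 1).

[0] 15 ≡ 3·4 + 3 (base 4). Lift 5: 18. −1: 17.
[1] 17 ≡ 3·5 + 2 (base 5). Lift 6: 20. −1: 19.
[2] 19 ≡ 3·6 + 1 (base 6). Lift 7: 22. −1: 21.
[3] 21 ≡ 3·7 (base 7). Lift 8: 24. −1: 23.

24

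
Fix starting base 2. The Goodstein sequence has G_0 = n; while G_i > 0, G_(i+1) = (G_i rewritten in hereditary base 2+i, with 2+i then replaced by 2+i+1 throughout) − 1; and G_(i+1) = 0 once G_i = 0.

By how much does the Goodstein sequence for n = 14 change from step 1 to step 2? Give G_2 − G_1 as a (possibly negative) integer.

G_0=14  [base 2] 2^(2 + 1) + 2^2 + 2  →[2↦3]→  3^(3 + 1) + 3^3 + 3 = 111  −1 ⇒ G_1=110
G_1=110  [base 3] 3^(3 + 1) + 3^3 + 2  →[3↦4]→  4^(4 + 1) + 4^4 + 2 = 1282  −1 ⇒ G_2=1281

1171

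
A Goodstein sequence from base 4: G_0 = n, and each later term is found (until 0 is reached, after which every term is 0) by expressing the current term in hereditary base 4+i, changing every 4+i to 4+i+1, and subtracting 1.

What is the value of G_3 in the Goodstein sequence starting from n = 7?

[0] 7 ≡ 4 + 3 (base 4). Lift 5: 8. −1: 7.
[1] 7 ≡ 5 + 2 (base 5). Lift 6: 8. −1: 7.
[2] 7 ≡ 6 + 1 (base 6). Lift 7: 8. −1: 7.
[3] 7 ≡ 7 (base 7). Lift 8: 8. −1: 7.

7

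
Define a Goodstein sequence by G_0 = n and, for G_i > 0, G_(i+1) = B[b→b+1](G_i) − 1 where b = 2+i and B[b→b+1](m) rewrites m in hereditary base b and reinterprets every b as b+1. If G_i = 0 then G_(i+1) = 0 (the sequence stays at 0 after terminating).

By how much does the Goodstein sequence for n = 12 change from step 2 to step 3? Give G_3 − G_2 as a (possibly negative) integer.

14620

base 2: 12 = 2^(2 + 1) + 2^2; at 3: 3^(3 + 1) + 3^3 = 108; next = 107
base 3: 107 = 3^(3 + 1) + 2·3^2 + 2·3 + 2; at 4: 4^(4 + 1) + 2·4^2 + 2·4 + 2 = 1066; next = 1065
base 4: 1065 = 4^(4 + 1) + 2·4^2 + 2·4 + 1; at 5: 5^(5 + 1) + 2·5^2 + 2·5 + 1 = 15686; next = 15685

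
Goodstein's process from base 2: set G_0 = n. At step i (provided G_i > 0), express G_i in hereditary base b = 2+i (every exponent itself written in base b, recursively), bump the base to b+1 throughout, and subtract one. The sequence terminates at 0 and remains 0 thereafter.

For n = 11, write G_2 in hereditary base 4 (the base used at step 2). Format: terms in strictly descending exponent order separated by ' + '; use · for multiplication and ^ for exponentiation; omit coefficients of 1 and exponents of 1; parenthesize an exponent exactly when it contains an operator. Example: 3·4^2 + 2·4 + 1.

4^(4 + 1) + 3

(0) 11|_2 = 2^(2 + 1) + 2 + 1 ↦ 3^(3 + 1) + 3 + 1|_3 = 85 ⇒ 84
(1) 84|_3 = 3^(3 + 1) + 3 ↦ 4^(4 + 1) + 4|_4 = 1028 ⇒ 1027
(2) 1027|_4 = 4^(4 + 1) + 3 ↦ 5^(5 + 1) + 3|_5 = 15628 ⇒ 15627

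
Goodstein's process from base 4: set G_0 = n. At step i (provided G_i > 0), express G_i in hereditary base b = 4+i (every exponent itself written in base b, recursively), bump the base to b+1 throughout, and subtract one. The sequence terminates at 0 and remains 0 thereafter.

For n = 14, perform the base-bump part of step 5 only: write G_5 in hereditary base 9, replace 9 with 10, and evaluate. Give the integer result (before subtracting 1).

24

step 0: 14 = 3·4 + 2; sub 5 for 4: 3·5 + 2; = 17; G_1 = 17−1 = 16
step 1: 16 = 3·5 + 1; sub 6 for 5: 3·6 + 1; = 19; G_2 = 19−1 = 18
step 2: 18 = 3·6; sub 7 for 6: 3·7; = 21; G_3 = 21−1 = 20
step 3: 20 = 2·7 + 6; sub 8 for 7: 2·8 + 6; = 22; G_4 = 22−1 = 21
step 4: 21 = 2·8 + 5; sub 9 for 8: 2·9 + 5; = 23; G_5 = 23−1 = 22
step 5: 22 = 2·9 + 4; sub 10 for 9: 2·10 + 4; = 24; G_6 = 24−1 = 23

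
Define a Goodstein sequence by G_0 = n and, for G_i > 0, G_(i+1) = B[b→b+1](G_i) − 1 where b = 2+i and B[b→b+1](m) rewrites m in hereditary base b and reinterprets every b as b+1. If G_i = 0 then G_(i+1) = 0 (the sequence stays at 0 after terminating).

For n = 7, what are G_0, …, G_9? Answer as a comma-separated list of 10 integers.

step 0: 7 = 2^2 + 2 + 1; sub 3 for 2: 3^3 + 3 + 1; = 31; G_1 = 31−1 = 30
step 1: 30 = 3^3 + 3; sub 4 for 3: 4^4 + 4; = 260; G_2 = 260−1 = 259
step 2: 259 = 4^4 + 3; sub 5 for 4: 5^5 + 3; = 3128; G_3 = 3128−1 = 3127
step 3: 3127 = 5^5 + 2; sub 6 for 5: 6^6 + 2; = 46658; G_4 = 46658−1 = 46657
step 4: 46657 = 6^6 + 1; sub 7 for 6: 7^7 + 1; = 823544; G_5 = 823544−1 = 823543
step 5: 823543 = 7^7; sub 8 for 7: 8^8; = 16777216; G_6 = 16777216−1 = 16777215
step 6: 16777215 = 7·8^7 + 7·8^6 + 7·8^5 + 7·8^4 + 7·8^3 + 7·8^2 + 7·8 + 7; sub 9 for 8: 7·9^7 + 7·9^6 + 7·9^5 + 7·9^4 + 7·9^3 + 7·9^2 + 7·9 + 7; = 37665880; G_7 = 37665880−1 = 37665879
step 7: 37665879 = 7·9^7 + 7·9^6 + 7·9^5 + 7·9^4 + 7·9^3 + 7·9^2 + 7·9 + 6; sub 10 for 9: 7·10^7 + 7·10^6 + 7·10^5 + 7·10^4 + 7·10^3 + 7·10^2 + 7·10 + 6; = 77777776; G_8 = 77777776−1 = 77777775
step 8: 77777775 = 7·10^7 + 7·10^6 + 7·10^5 + 7·10^4 + 7·10^3 + 7·10^2 + 7·10 + 5; sub 11 for 10: 7·11^7 + 7·11^6 + 7·11^5 + 7·11^4 + 7·11^3 + 7·11^2 + 7·11 + 5; = 150051214; G_9 = 150051214−1 = 150051213

7, 30, 259, 3127, 46657, 823543, 16777215, 37665879, 77777775, 150051213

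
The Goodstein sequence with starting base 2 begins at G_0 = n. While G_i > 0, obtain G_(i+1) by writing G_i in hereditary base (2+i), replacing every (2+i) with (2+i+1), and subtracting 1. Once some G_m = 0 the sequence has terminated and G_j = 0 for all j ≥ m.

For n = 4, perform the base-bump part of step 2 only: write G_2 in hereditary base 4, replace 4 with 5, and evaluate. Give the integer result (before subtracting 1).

4 —HB2→ 2^2 —bump→ 3^3 = 27 —(−1)→ 26
26 —HB3→ 2·3^2 + 2·3 + 2 —bump→ 2·4^2 + 2·4 + 2 = 42 —(−1)→ 41
41 —HB4→ 2·4^2 + 2·4 + 1 —bump→ 2·5^2 + 2·5 + 1 = 61 —(−1)→ 60

61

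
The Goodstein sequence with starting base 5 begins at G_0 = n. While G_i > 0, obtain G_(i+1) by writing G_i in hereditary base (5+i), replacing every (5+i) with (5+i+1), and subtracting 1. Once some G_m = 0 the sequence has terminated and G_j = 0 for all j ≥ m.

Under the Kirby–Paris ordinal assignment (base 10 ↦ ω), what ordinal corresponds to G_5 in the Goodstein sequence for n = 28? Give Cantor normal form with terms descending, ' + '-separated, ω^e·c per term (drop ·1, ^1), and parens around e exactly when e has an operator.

[0] 28 ≡ 5^2 + 3 (base 5). Lift 6: 39. −1: 38.
[1] 38 ≡ 6^2 + 2 (base 6). Lift 7: 51. −1: 50.
[2] 50 ≡ 7^2 + 1 (base 7). Lift 8: 65. −1: 64.
[3] 64 ≡ 8^2 (base 8). Lift 9: 81. −1: 80.
[4] 80 ≡ 8·9 + 8 (base 9). Lift 10: 88. −1: 87.
[5] 87 ≡ 8·10 + 7 (base 10). Lift 11: 95. −1: 94.

ω·8 + 7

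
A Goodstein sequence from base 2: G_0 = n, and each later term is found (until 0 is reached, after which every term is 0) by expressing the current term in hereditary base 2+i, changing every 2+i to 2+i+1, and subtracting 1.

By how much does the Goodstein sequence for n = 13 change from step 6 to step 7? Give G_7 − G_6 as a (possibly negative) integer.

[0] 13 ≡ 2^(2 + 1) + 2^2 + 1 (base 2). Lift 3: 109. −1: 108.
[1] 108 ≡ 3^(3 + 1) + 3^3 (base 3). Lift 4: 1280. −1: 1279.
[2] 1279 ≡ 4^(4 + 1) + 3·4^3 + 3·4^2 + 3·4 + 3 (base 4). Lift 5: 16093. −1: 16092.
[3] 16092 ≡ 5^(5 + 1) + 3·5^3 + 3·5^2 + 3·5 + 2 (base 5). Lift 6: 280712. −1: 280711.
[4] 280711 ≡ 6^(6 + 1) + 3·6^3 + 3·6^2 + 3·6 + 1 (base 6). Lift 7: 5765999. −1: 5765998.
[5] 5765998 ≡ 7^(7 + 1) + 3·7^3 + 3·7^2 + 3·7 (base 7). Lift 8: 134219480. −1: 134219479.
[6] 134219479 ≡ 8^(8 + 1) + 3·8^3 + 3·8^2 + 2·8 + 7 (base 8). Lift 9: 3486786856. −1: 3486786855.

3352567376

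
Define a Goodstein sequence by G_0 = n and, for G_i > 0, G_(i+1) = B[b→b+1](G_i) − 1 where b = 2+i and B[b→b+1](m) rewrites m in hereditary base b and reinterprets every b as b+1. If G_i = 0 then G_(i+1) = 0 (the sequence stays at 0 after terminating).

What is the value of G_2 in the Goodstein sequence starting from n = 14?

(0) 14|_2 = 2^(2 + 1) + 2^2 + 2 ↦ 3^(3 + 1) + 3^3 + 3|_3 = 111 ⇒ 110
(1) 110|_3 = 3^(3 + 1) + 3^3 + 2 ↦ 4^(4 + 1) + 4^4 + 2|_4 = 1282 ⇒ 1281
(2) 1281|_4 = 4^(4 + 1) + 4^4 + 1 ↦ 5^(5 + 1) + 5^5 + 1|_5 = 18751 ⇒ 18750

1281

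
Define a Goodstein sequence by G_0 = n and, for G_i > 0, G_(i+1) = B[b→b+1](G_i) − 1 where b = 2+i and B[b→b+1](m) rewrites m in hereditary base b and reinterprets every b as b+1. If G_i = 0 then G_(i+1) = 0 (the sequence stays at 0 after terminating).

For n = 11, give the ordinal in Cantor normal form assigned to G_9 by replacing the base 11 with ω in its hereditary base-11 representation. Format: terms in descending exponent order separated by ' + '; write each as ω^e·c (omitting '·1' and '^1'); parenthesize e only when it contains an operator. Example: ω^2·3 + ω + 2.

ω^ω·7 + ω^7·7 + ω^6·7 + ω^5·7 + ω^4·7 + ω^3·7 + ω^2·7 + ω·7 + 4

G_0 = 11. HB_2(11) = 2^(2 + 1) + 2 + 1. Bump = 85. G_1 = 84.
G_1 = 84. HB_3(84) = 3^(3 + 1) + 3. Bump = 1028. G_2 = 1027.
G_2 = 1027. HB_4(1027) = 4^(4 + 1) + 3. Bump = 15628. G_3 = 15627.
G_3 = 15627. HB_5(15627) = 5^(5 + 1) + 2. Bump = 279938. G_4 = 279937.
G_4 = 279937. HB_6(279937) = 6^(6 + 1) + 1. Bump = 5764802. G_5 = 5764801.
G_5 = 5764801. HB_7(5764801) = 7^(7 + 1). Bump = 134217728. G_6 = 134217727.
G_6 = 134217727. HB_8(134217727) = 7·8^8 + 7·8^7 + 7·8^6 + 7·8^5 + 7·8^4 + 7·8^3 + 7·8^2 + 7·8 + 7. Bump = 2749609303. G_7 = 2749609302.
G_7 = 2749609302. HB_9(2749609302) = 7·9^9 + 7·9^7 + 7·9^6 + 7·9^5 + 7·9^4 + 7·9^3 + 7·9^2 + 7·9 + 6. Bump = 70077777776. G_8 = 70077777775.
G_8 = 70077777775. HB_10(70077777775) = 7·10^10 + 7·10^7 + 7·10^6 + 7·10^5 + 7·10^4 + 7·10^3 + 7·10^2 + 7·10 + 5. Bump = 1997331745491. G_9 = 1997331745490.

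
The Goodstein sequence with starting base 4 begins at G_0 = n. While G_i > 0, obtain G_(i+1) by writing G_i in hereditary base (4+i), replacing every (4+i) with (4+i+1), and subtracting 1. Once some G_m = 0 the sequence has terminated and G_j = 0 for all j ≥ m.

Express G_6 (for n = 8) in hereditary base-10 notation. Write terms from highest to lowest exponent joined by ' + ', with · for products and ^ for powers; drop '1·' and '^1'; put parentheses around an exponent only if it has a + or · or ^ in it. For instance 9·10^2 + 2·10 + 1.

G_0 = 8. HB_4(8) = 2·4. Bump = 10. G_1 = 9.
G_1 = 9. HB_5(9) = 5 + 4. Bump = 10. G_2 = 9.
G_2 = 9. HB_6(9) = 6 + 3. Bump = 10. G_3 = 9.
G_3 = 9. HB_7(9) = 7 + 2. Bump = 10. G_4 = 9.
G_4 = 9. HB_8(9) = 8 + 1. Bump = 10. G_5 = 9.
G_5 = 9. HB_9(9) = 9. Bump = 10. G_6 = 9.
G_6 = 9. HB_10(9) = 9. Bump = 9. G_7 = 8.

9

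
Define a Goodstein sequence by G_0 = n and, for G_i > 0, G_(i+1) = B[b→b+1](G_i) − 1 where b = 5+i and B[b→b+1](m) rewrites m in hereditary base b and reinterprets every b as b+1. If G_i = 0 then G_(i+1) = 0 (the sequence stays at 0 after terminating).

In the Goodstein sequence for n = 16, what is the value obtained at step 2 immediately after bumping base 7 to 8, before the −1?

22

step 0: 16 = 3·5 + 1; sub 6 for 5: 3·6 + 1; = 19; G_1 = 19−1 = 18
step 1: 18 = 3·6; sub 7 for 6: 3·7; = 21; G_2 = 21−1 = 20
step 2: 20 = 2·7 + 6; sub 8 for 7: 2·8 + 6; = 22; G_3 = 22−1 = 21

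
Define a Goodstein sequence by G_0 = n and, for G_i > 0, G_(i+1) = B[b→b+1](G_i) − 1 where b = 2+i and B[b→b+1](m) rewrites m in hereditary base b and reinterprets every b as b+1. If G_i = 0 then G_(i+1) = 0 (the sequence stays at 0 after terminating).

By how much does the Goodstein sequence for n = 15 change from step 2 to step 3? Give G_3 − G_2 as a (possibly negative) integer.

17469

(0) 15|_2 = 2^(2 + 1) + 2^2 + 2 + 1 ↦ 3^(3 + 1) + 3^3 + 3 + 1|_3 = 112 ⇒ 111
(1) 111|_3 = 3^(3 + 1) + 3^3 + 3 ↦ 4^(4 + 1) + 4^4 + 4|_4 = 1284 ⇒ 1283
(2) 1283|_4 = 4^(4 + 1) + 4^4 + 3 ↦ 5^(5 + 1) + 5^5 + 3|_5 = 18753 ⇒ 18752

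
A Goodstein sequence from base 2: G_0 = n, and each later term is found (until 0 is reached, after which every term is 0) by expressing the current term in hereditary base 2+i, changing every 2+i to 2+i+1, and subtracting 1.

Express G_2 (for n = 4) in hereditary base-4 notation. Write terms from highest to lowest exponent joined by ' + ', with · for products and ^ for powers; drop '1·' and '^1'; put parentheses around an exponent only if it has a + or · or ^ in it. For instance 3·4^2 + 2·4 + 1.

2·4^2 + 2·4 + 1

i=0: 4 = 2^2 (b=2); 2→3: 3^3 = 27; 27−1 = 26
i=1: 26 = 2·3^2 + 2·3 + 2 (b=3); 3→4: 2·4^2 + 2·4 + 2 = 42; 42−1 = 41
i=2: 41 = 2·4^2 + 2·4 + 1 (b=4); 4→5: 2·5^2 + 2·5 + 1 = 61; 61−1 = 60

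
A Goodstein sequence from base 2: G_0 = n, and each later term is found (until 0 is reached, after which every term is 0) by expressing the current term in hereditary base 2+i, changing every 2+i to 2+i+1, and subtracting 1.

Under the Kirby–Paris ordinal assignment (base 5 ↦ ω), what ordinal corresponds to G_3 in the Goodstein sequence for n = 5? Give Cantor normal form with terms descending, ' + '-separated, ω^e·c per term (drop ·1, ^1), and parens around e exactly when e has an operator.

(0) 5|_2 = 2^2 + 1 ↦ 3^3 + 1|_3 = 28 ⇒ 27
(1) 27|_3 = 3^3 ↦ 4^4|_4 = 256 ⇒ 255
(2) 255|_4 = 3·4^3 + 3·4^2 + 3·4 + 3 ↦ 3·5^3 + 3·5^2 + 3·5 + 3|_5 = 468 ⇒ 467
(3) 467|_5 = 3·5^3 + 3·5^2 + 3·5 + 2 ↦ 3·6^3 + 3·6^2 + 3·6 + 2|_6 = 776 ⇒ 775

ω^3·3 + ω^2·3 + ω·3 + 2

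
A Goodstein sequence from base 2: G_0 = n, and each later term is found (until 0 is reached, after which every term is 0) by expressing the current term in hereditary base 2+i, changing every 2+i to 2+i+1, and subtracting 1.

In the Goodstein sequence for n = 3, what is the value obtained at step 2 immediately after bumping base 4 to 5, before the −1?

G_0 = 3. HB_2(3) = 2 + 1. Bump = 4. G_1 = 3.
G_1 = 3. HB_3(3) = 3. Bump = 4. G_2 = 3.
G_2 = 3. HB_4(3) = 3. Bump = 3. G_3 = 2.

3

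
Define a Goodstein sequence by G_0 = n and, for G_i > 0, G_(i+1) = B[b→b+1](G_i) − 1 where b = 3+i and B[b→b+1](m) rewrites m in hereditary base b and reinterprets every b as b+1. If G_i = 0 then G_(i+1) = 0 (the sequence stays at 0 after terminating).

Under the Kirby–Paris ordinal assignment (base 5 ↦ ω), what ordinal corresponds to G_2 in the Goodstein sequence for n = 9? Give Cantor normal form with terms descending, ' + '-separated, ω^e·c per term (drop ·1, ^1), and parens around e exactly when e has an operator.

step 0: 9 = 3^2; sub 4 for 3: 4^2; = 16; G_1 = 16−1 = 15
step 1: 15 = 3·4 + 3; sub 5 for 4: 3·5 + 3; = 18; G_2 = 18−1 = 17
step 2: 17 = 3·5 + 2; sub 6 for 5: 3·6 + 2; = 20; G_3 = 20−1 = 19

ω·3 + 2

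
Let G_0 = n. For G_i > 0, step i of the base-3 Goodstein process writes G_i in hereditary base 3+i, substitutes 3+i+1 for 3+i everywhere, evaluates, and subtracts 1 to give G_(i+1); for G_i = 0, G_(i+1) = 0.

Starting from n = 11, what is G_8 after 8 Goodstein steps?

step 0: 11 = 3^2 + 2; sub 4 for 3: 4^2 + 2; = 18; G_1 = 18−1 = 17
step 1: 17 = 4^2 + 1; sub 5 for 4: 5^2 + 1; = 26; G_2 = 26−1 = 25
step 2: 25 = 5^2; sub 6 for 5: 6^2; = 36; G_3 = 36−1 = 35
step 3: 35 = 5·6 + 5; sub 7 for 6: 5·7 + 5; = 40; G_4 = 40−1 = 39
step 4: 39 = 5·7 + 4; sub 8 for 7: 5·8 + 4; = 44; G_5 = 44−1 = 43
step 5: 43 = 5·8 + 3; sub 9 for 8: 5·9 + 3; = 48; G_6 = 48−1 = 47
step 6: 47 = 5·9 + 2; sub 10 for 9: 5·10 + 2; = 52; G_7 = 52−1 = 51
step 7: 51 = 5·10 + 1; sub 11 for 10: 5·11 + 1; = 56; G_8 = 56−1 = 55
step 8: 55 = 5·11; sub 12 for 11: 5·12; = 60; G_9 = 60−1 = 59

55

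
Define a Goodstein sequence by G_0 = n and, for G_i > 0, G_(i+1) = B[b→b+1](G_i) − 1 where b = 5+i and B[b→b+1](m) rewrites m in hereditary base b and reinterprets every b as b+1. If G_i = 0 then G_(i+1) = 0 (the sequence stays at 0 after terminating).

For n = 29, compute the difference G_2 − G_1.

12

base 5: 29 = 5^2 + 4; at 6: 6^2 + 4 = 40; next = 39
base 6: 39 = 6^2 + 3; at 7: 7^2 + 3 = 52; next = 51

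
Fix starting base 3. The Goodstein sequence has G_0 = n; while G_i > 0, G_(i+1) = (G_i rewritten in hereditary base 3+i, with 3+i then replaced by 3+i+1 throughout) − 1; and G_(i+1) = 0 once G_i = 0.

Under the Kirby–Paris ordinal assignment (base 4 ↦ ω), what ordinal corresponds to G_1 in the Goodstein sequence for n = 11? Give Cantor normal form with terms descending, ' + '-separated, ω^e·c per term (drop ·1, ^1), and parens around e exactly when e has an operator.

ω^2 + 1

[0] 11 ≡ 3^2 + 2 (base 3). Lift 4: 18. −1: 17.
[1] 17 ≡ 4^2 + 1 (base 4). Lift 5: 26. −1: 25.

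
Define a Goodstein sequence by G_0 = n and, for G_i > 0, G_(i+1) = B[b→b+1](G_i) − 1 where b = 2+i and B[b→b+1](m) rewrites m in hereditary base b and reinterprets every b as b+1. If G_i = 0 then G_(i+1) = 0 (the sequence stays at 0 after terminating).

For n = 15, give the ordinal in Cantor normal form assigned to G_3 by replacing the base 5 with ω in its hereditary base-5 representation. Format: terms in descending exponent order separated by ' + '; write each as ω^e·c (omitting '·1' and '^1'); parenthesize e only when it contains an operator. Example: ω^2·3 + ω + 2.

G_0=15  [base 2] 2^(2 + 1) + 2^2 + 2 + 1  →[2↦3]→  3^(3 + 1) + 3^3 + 3 + 1 = 112  −1 ⇒ G_1=111
G_1=111  [base 3] 3^(3 + 1) + 3^3 + 3  →[3↦4]→  4^(4 + 1) + 4^4 + 4 = 1284  −1 ⇒ G_2=1283
G_2=1283  [base 4] 4^(4 + 1) + 4^4 + 3  →[4↦5]→  5^(5 + 1) + 5^5 + 3 = 18753  −1 ⇒ G_3=18752

ω^(ω + 1) + ω^ω + 2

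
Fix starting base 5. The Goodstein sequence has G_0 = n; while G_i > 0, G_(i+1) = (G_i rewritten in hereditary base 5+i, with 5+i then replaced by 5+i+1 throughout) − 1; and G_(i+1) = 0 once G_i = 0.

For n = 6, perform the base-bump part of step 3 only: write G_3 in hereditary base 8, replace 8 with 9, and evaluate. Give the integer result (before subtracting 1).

G_0=6  [base 5] 5 + 1  →[5↦6]→  6 + 1 = 7  −1 ⇒ G_1=6
G_1=6  [base 6] 6  →[6↦7]→  7 = 7  −1 ⇒ G_2=6
G_2=6  [base 7] 6  →[7↦8]→  6 = 6  −1 ⇒ G_3=5

5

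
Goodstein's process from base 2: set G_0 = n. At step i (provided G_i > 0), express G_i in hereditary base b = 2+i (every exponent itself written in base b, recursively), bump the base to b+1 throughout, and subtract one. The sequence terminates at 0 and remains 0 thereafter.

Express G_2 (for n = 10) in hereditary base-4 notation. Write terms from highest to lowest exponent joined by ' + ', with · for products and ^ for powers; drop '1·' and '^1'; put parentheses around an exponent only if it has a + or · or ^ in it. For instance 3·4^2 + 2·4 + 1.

step 0: 10 = 2^(2 + 1) + 2; sub 3 for 2: 3^(3 + 1) + 3; = 84; G_1 = 84−1 = 83
step 1: 83 = 3^(3 + 1) + 2; sub 4 for 3: 4^(4 + 1) + 2; = 1026; G_2 = 1026−1 = 1025
step 2: 1025 = 4^(4 + 1) + 1; sub 5 for 4: 5^(5 + 1) + 1; = 15626; G_3 = 15626−1 = 15625

4^(4 + 1) + 1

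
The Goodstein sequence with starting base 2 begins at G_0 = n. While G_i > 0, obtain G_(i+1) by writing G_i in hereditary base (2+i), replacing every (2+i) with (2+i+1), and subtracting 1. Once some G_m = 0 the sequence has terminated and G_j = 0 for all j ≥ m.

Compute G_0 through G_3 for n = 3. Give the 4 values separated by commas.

3, 3, 3, 2

[0] 3 ≡ 2 + 1 (base 2). Lift 3: 4. −1: 3.
[1] 3 ≡ 3 (base 3). Lift 4: 4. −1: 3.
[2] 3 ≡ 3 (base 4). Lift 5: 3. −1: 2.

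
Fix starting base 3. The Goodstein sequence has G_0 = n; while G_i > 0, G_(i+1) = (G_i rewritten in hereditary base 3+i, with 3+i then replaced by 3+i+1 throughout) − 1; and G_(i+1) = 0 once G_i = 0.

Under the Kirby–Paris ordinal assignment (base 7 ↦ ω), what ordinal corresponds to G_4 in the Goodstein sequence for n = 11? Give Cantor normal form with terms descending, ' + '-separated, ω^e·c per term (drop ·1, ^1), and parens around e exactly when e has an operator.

step 0: 11 = 3^2 + 2; sub 4 for 3: 4^2 + 2; = 18; G_1 = 18−1 = 17
step 1: 17 = 4^2 + 1; sub 5 for 4: 5^2 + 1; = 26; G_2 = 26−1 = 25
step 2: 25 = 5^2; sub 6 for 5: 6^2; = 36; G_3 = 36−1 = 35
step 3: 35 = 5·6 + 5; sub 7 for 6: 5·7 + 5; = 40; G_4 = 40−1 = 39
step 4: 39 = 5·7 + 4; sub 8 for 7: 5·8 + 4; = 44; G_5 = 44−1 = 43

ω·5 + 4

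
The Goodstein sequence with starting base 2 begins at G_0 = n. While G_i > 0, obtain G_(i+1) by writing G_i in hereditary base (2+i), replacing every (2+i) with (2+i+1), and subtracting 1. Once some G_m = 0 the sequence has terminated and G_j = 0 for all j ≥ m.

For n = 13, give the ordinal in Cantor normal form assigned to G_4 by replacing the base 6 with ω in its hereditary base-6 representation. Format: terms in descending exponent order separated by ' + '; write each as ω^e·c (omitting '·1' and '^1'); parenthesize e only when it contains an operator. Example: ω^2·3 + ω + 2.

ω^(ω + 1) + ω^3·3 + ω^2·3 + ω·3 + 1

G_0=13  [base 2] 2^(2 + 1) + 2^2 + 1  →[2↦3]→  3^(3 + 1) + 3^3 + 1 = 109  −1 ⇒ G_1=108
G_1=108  [base 3] 3^(3 + 1) + 3^3  →[3↦4]→  4^(4 + 1) + 4^4 = 1280  −1 ⇒ G_2=1279
G_2=1279  [base 4] 4^(4 + 1) + 3·4^3 + 3·4^2 + 3·4 + 3  →[4↦5]→  5^(5 + 1) + 3·5^3 + 3·5^2 + 3·5 + 3 = 16093  −1 ⇒ G_3=16092
G_3=16092  [base 5] 5^(5 + 1) + 3·5^3 + 3·5^2 + 3·5 + 2  →[5↦6]→  6^(6 + 1) + 3·6^3 + 3·6^2 + 3·6 + 2 = 280712  −1 ⇒ G_4=280711
G_4=280711  [base 6] 6^(6 + 1) + 3·6^3 + 3·6^2 + 3·6 + 1  →[6↦7]→  7^(7 + 1) + 3·7^3 + 3·7^2 + 3·7 + 1 = 5765999  −1 ⇒ G_5=5765998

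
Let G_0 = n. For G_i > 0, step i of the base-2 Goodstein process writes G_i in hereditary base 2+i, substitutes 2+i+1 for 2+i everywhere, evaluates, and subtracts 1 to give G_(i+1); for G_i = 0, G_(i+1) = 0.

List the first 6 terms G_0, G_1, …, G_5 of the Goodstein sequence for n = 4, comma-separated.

4, 26, 41, 60, 83, 109

step 0: 4 = 2^2; sub 3 for 2: 3^3; = 27; G_1 = 27−1 = 26
step 1: 26 = 2·3^2 + 2·3 + 2; sub 4 for 3: 2·4^2 + 2·4 + 2; = 42; G_2 = 42−1 = 41
step 2: 41 = 2·4^2 + 2·4 + 1; sub 5 for 4: 2·5^2 + 2·5 + 1; = 61; G_3 = 61−1 = 60
step 3: 60 = 2·5^2 + 2·5; sub 6 for 5: 2·6^2 + 2·6; = 84; G_4 = 84−1 = 83
step 4: 83 = 2·6^2 + 6 + 5; sub 7 for 6: 2·7^2 + 7 + 5; = 110; G_5 = 110−1 = 109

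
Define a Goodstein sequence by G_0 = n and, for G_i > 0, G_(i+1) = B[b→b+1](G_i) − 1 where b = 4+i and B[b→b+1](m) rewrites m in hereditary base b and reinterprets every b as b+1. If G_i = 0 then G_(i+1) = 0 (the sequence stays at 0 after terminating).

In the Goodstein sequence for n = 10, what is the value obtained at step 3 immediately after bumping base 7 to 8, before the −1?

(0) 10|_4 = 2·4 + 2 ↦ 2·5 + 2|_5 = 12 ⇒ 11
(1) 11|_5 = 2·5 + 1 ↦ 2·6 + 1|_6 = 13 ⇒ 12
(2) 12|_6 = 2·6 ↦ 2·7|_7 = 14 ⇒ 13
(3) 13|_7 = 7 + 6 ↦ 8 + 6|_8 = 14 ⇒ 13

14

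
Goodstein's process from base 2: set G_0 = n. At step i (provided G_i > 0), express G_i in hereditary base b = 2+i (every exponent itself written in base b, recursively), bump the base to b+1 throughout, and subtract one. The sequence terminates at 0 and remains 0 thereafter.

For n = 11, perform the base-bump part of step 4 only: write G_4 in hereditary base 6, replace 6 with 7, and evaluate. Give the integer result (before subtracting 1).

5764802

i=0: 11 = 2^(2 + 1) + 2 + 1 (b=2); 2→3: 3^(3 + 1) + 3 + 1 = 85; 85−1 = 84
i=1: 84 = 3^(3 + 1) + 3 (b=3); 3→4: 4^(4 + 1) + 4 = 1028; 1028−1 = 1027
i=2: 1027 = 4^(4 + 1) + 3 (b=4); 4→5: 5^(5 + 1) + 3 = 15628; 15628−1 = 15627
i=3: 15627 = 5^(5 + 1) + 2 (b=5); 5→6: 6^(6 + 1) + 2 = 279938; 279938−1 = 279937
i=4: 279937 = 6^(6 + 1) + 1 (b=6); 6→7: 7^(7 + 1) + 1 = 5764802; 5764802−1 = 5764801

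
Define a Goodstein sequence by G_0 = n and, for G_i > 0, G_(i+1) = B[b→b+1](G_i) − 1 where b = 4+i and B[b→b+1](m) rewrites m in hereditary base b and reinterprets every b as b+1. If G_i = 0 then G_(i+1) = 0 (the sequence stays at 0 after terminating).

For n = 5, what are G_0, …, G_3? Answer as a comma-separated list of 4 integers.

5, 5, 5, 4

[0] 5 ≡ 4 + 1 (base 4). Lift 5: 6. −1: 5.
[1] 5 ≡ 5 (base 5). Lift 6: 6. −1: 5.
[2] 5 ≡ 5 (base 6). Lift 7: 5. −1: 4.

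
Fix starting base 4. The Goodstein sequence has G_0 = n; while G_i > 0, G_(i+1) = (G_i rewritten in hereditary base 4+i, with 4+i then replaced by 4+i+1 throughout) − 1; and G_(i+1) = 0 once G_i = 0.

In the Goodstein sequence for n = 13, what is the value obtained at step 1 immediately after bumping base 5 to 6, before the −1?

18

step 0: 13 = 3·4 + 1; sub 5 for 4: 3·5 + 1; = 16; G_1 = 16−1 = 15
step 1: 15 = 3·5; sub 6 for 5: 3·6; = 18; G_2 = 18−1 = 17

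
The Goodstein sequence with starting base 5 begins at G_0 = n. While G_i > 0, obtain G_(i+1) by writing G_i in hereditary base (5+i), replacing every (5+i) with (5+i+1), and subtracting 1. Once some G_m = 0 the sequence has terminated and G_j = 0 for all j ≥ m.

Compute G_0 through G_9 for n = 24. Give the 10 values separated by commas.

24, 27, 30, 33, 36, 39, 41, 43, 45, 47

base 5: 24 = 4·5 + 4; at 6: 4·6 + 4 = 28; next = 27
base 6: 27 = 4·6 + 3; at 7: 4·7 + 3 = 31; next = 30
base 7: 30 = 4·7 + 2; at 8: 4·8 + 2 = 34; next = 33
base 8: 33 = 4·8 + 1; at 9: 4·9 + 1 = 37; next = 36
base 9: 36 = 4·9; at 10: 4·10 = 40; next = 39
base 10: 39 = 3·10 + 9; at 11: 3·11 + 9 = 42; next = 41
base 11: 41 = 3·11 + 8; at 12: 3·12 + 8 = 44; next = 43
base 12: 43 = 3·12 + 7; at 13: 3·13 + 7 = 46; next = 45
base 13: 45 = 3·13 + 6; at 14: 3·14 + 6 = 48; next = 47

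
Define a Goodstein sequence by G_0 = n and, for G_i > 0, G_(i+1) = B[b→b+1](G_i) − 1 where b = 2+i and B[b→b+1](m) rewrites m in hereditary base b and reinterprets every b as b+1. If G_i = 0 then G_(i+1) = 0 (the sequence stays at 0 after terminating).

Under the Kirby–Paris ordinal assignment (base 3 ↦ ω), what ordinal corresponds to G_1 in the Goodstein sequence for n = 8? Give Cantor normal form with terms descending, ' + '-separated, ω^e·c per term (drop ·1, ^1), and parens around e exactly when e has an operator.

ω^ω·2 + ω^2·2 + ω·2 + 2

(0) 8|_2 = 2^(2 + 1) ↦ 3^(3 + 1)|_3 = 81 ⇒ 80
(1) 80|_3 = 2·3^3 + 2·3^2 + 2·3 + 2 ↦ 2·4^4 + 2·4^2 + 2·4 + 2|_4 = 554 ⇒ 553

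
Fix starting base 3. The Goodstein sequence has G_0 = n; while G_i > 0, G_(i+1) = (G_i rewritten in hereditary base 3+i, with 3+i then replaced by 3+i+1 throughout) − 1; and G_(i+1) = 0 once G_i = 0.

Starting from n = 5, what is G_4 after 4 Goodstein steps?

4

[0] 5 ≡ 3 + 2 (base 3). Lift 4: 6. −1: 5.
[1] 5 ≡ 4 + 1 (base 4). Lift 5: 6. −1: 5.
[2] 5 ≡ 5 (base 5). Lift 6: 6. −1: 5.
[3] 5 ≡ 5 (base 6). Lift 7: 5. −1: 4.
[4] 4 ≡ 4 (base 7). Lift 8: 4. −1: 3.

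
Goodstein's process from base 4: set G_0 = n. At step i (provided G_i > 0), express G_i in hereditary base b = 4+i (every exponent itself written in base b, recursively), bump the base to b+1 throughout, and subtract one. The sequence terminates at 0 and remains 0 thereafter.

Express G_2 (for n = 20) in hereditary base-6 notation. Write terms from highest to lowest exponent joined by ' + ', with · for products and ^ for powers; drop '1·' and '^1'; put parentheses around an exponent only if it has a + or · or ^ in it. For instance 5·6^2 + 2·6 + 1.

20 —HB4→ 4^2 + 4 —bump→ 5^2 + 5 = 30 —(−1)→ 29
29 —HB5→ 5^2 + 4 —bump→ 6^2 + 4 = 40 —(−1)→ 39
39 —HB6→ 6^2 + 3 —bump→ 7^2 + 3 = 52 —(−1)→ 51

6^2 + 3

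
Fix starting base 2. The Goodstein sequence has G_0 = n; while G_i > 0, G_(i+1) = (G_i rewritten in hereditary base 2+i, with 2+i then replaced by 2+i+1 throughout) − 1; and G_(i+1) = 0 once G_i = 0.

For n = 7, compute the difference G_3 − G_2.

G_0 = 7. HB_2(7) = 2^2 + 2 + 1. Bump = 31. G_1 = 30.
G_1 = 30. HB_3(30) = 3^3 + 3. Bump = 260. G_2 = 259.
G_2 = 259. HB_4(259) = 4^4 + 3. Bump = 3128. G_3 = 3127.

2868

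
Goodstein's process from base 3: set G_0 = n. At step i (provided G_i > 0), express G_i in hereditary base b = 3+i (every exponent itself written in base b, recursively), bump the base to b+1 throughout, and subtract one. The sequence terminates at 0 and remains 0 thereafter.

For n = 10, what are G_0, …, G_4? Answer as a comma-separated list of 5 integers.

10, 16, 24, 27, 30

step 0: 10 = 3^2 + 1; sub 4 for 3: 4^2 + 1; = 17; G_1 = 17−1 = 16
step 1: 16 = 4^2; sub 5 for 4: 5^2; = 25; G_2 = 25−1 = 24
step 2: 24 = 4·5 + 4; sub 6 for 5: 4·6 + 4; = 28; G_3 = 28−1 = 27
step 3: 27 = 4·6 + 3; sub 7 for 6: 4·7 + 3; = 31; G_4 = 31−1 = 30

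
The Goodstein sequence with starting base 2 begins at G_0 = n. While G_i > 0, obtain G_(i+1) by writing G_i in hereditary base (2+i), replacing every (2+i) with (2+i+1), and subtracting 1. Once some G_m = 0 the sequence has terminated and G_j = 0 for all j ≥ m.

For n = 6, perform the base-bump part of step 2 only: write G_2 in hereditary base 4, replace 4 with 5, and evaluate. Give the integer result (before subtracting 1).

3126

G_0 = 6. HB_2(6) = 2^2 + 2. Bump = 30. G_1 = 29.
G_1 = 29. HB_3(29) = 3^3 + 2. Bump = 258. G_2 = 257.
G_2 = 257. HB_4(257) = 4^4 + 1. Bump = 3126. G_3 = 3125.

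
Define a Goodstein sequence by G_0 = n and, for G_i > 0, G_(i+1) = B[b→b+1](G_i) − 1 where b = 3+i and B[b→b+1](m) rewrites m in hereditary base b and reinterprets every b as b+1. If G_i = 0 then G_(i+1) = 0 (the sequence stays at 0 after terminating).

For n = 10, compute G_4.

30

[0] 10 ≡ 3^2 + 1 (base 3). Lift 4: 17. −1: 16.
[1] 16 ≡ 4^2 (base 4). Lift 5: 25. −1: 24.
[2] 24 ≡ 4·5 + 4 (base 5). Lift 6: 28. −1: 27.
[3] 27 ≡ 4·6 + 3 (base 6). Lift 7: 31. −1: 30.
[4] 30 ≡ 4·7 + 2 (base 7). Lift 8: 34. −1: 33.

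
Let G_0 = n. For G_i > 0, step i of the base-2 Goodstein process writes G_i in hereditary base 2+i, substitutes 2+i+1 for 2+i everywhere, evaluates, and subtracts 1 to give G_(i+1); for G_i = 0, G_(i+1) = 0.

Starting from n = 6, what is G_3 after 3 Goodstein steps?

3125

step 0: 6 = 2^2 + 2; sub 3 for 2: 3^3 + 3; = 30; G_1 = 30−1 = 29
step 1: 29 = 3^3 + 2; sub 4 for 3: 4^4 + 2; = 258; G_2 = 258−1 = 257
step 2: 257 = 4^4 + 1; sub 5 for 4: 5^5 + 1; = 3126; G_3 = 3126−1 = 3125
step 3: 3125 = 5^5; sub 6 for 5: 6^6; = 46656; G_4 = 46656−1 = 46655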